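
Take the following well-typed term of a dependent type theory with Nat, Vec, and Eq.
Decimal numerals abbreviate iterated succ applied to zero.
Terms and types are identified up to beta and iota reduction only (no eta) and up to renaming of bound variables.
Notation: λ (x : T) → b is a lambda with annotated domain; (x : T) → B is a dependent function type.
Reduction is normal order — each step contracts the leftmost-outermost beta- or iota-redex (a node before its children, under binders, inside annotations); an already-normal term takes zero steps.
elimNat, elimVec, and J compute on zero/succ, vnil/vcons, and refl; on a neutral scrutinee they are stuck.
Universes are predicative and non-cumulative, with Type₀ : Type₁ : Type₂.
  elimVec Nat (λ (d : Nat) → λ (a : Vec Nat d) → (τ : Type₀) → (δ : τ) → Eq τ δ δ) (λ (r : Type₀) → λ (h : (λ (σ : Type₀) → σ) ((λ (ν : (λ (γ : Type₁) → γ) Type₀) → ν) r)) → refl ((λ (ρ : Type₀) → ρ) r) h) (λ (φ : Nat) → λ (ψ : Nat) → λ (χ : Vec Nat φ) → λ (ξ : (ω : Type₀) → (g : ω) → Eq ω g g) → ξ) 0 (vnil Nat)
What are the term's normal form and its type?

normal form:
  λ (d : Type₀) → λ (a : d) → refl d a
inferred type:
  (d : Type₀) → (a : d) → Eq d a a


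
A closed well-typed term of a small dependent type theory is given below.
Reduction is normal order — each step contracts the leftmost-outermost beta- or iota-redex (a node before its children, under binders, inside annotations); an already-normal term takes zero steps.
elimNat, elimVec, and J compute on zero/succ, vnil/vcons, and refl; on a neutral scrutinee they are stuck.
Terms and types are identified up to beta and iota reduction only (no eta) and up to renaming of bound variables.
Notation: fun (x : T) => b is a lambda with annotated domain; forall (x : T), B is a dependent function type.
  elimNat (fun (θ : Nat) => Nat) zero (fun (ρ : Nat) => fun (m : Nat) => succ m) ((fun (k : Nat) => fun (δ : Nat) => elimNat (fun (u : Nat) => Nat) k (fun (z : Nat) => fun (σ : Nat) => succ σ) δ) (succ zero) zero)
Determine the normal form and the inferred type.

reduced normal form:
  succ zero
inferred type:
  Nat
observation: the leftmost-outermost redex is a beta-redex, and normalization takes 7 steps.


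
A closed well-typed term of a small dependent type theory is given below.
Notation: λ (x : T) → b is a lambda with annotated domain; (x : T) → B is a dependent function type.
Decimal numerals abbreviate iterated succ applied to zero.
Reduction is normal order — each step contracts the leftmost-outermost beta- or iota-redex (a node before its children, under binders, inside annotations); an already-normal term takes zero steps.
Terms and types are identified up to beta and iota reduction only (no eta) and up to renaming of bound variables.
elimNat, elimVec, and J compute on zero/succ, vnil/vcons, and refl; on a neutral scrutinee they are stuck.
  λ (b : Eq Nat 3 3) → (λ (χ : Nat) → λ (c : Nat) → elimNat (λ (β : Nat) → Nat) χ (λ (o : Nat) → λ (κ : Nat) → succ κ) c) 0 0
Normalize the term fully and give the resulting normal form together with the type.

reduced normal form:
  λ (b : Eq Nat 3 3) → 0
type:
  (b : Eq Nat 3 3) → Nat
observation: the term reaches its normal form after 3 normal-order steps.


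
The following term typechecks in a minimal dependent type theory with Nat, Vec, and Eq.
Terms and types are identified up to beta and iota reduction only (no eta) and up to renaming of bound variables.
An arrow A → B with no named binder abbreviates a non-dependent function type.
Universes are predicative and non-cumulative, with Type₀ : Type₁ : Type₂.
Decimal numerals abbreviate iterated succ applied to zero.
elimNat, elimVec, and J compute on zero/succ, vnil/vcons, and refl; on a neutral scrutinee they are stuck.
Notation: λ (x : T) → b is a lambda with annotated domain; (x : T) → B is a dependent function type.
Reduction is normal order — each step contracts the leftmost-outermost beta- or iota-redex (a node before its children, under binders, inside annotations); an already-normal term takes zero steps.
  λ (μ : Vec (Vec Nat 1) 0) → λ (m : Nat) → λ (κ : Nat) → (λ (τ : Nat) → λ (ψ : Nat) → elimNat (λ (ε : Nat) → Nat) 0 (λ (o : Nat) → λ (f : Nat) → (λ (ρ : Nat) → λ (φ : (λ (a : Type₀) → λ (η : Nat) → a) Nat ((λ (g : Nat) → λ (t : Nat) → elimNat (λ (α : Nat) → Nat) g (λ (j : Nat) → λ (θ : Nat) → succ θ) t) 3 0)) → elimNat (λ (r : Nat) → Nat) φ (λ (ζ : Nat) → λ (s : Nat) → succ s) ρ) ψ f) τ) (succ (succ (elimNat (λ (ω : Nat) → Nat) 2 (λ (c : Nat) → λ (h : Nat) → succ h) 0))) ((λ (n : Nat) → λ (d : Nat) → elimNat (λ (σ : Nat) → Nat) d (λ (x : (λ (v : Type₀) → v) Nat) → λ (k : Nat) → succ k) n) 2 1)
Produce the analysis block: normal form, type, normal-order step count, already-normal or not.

reduced normal form:
  λ (μ : Vec (Vec Nat 1) 0) → λ (m : Nat) → λ (κ : Nat) → 12
inferred type:
  Vec (Vec Nat 1) 0 → Nat → Nat → Nat
reduction steps (normal order): 79
already normal: no
first contracted redex: a beta-redex


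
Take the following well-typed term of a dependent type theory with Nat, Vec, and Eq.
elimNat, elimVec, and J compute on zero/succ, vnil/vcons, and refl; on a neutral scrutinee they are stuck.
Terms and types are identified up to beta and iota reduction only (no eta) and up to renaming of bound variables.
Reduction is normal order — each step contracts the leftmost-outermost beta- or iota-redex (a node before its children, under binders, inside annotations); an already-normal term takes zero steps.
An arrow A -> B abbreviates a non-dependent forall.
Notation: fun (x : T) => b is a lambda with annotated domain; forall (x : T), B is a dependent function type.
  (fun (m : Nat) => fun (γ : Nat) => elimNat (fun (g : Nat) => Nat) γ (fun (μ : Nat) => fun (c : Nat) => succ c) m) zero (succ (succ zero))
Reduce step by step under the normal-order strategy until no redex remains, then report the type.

normal-order reduction:
  (fun (m : Nat) => fun (γ : Nat) => elimNat (fun (g : Nat) => Nat) γ (fun (μ : Nat) => fun (c : Nat) => succ c) m) zero (succ (succ zero))
  ~> (fun (m : Nat) => elimNat (fun (γ : Nat) => Nat) m (fun (g : Nat) => fun (μ : Nat) => succ μ) zero) (succ (succ zero))
  ~> elimNat (fun (m : Nat) => Nat) (succ (succ zero)) (fun (γ : Nat) => fun (g : Nat) => succ g) zero
  ~> succ (succ zero)
the term's type:
  Nat


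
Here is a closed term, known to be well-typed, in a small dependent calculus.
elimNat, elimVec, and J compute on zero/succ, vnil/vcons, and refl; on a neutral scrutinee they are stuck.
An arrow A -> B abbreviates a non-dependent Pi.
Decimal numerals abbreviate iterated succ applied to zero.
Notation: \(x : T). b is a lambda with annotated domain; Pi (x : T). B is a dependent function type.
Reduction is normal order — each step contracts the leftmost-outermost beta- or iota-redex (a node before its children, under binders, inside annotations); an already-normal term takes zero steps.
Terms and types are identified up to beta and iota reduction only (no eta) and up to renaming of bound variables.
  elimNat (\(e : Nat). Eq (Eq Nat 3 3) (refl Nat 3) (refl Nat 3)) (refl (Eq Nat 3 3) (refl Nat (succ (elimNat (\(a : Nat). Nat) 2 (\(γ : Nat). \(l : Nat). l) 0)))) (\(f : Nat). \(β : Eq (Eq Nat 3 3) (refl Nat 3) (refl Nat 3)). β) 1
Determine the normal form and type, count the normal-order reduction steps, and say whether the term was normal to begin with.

reduced normal form:
  refl (Eq Nat 3 3) (refl Nat 3)
the term's type:
  Eq (Eq Nat 3 3) (refl Nat 3) (refl Nat 3)
normal-order step count: 5
started in normal form: no
first contracted redex: an elimNat iota-redex


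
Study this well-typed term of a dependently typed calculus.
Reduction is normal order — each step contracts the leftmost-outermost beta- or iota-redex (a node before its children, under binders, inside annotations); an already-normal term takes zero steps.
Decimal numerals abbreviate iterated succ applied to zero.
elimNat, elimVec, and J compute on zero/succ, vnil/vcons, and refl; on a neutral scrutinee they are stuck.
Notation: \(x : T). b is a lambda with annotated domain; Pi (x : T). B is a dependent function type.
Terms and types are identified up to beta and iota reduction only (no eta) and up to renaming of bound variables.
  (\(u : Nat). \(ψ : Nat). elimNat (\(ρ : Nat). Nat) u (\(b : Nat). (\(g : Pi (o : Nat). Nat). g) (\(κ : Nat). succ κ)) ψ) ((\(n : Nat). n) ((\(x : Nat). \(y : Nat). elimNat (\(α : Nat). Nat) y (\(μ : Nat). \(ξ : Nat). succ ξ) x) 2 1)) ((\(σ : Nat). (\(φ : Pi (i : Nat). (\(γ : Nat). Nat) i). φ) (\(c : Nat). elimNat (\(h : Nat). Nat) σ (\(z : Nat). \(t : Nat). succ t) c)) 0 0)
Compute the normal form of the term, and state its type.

normal form:
  3
type:
  Nat


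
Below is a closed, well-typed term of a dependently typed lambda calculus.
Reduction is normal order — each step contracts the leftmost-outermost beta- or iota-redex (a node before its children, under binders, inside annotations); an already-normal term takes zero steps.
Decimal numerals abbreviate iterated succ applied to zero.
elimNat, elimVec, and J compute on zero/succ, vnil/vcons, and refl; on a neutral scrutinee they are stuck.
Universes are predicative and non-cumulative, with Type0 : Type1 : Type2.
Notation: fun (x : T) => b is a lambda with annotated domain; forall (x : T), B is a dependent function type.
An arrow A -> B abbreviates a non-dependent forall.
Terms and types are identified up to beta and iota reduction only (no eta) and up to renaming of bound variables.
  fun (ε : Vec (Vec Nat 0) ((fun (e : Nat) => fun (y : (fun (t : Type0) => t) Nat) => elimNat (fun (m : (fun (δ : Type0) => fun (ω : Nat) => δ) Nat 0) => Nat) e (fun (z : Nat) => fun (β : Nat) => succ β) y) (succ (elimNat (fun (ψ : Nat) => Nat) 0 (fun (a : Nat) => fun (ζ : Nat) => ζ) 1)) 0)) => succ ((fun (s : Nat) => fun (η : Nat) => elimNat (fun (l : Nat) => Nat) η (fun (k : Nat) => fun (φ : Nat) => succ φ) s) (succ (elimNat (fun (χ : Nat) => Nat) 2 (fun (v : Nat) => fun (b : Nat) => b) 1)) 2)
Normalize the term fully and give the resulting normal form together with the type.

normal form:
  fun (ε : Vec (Vec Nat 0) 1) => 6
type:
  Vec (Vec Nat 0) 1 -> Nat


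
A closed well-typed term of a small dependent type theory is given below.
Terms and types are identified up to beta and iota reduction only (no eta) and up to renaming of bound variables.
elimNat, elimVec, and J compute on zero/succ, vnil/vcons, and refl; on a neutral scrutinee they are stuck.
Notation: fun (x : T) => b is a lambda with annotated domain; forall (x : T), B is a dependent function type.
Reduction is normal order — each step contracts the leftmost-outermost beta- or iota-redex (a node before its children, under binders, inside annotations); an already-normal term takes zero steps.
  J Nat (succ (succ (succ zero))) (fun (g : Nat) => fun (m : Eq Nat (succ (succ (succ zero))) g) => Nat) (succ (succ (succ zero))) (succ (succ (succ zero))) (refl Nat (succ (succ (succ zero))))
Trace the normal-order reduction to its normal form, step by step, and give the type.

normal-order reduction sequence:
  J Nat (succ (succ (succ zero))) (fun (g : Nat) => fun (m : Eq Nat (succ (succ (succ zero))) g) => Nat) (succ (succ (succ zero))) (succ (succ (succ zero))) (refl Nat (succ (succ (succ zero))))
  ~> succ (succ (succ zero))
the term's type:
  Nat


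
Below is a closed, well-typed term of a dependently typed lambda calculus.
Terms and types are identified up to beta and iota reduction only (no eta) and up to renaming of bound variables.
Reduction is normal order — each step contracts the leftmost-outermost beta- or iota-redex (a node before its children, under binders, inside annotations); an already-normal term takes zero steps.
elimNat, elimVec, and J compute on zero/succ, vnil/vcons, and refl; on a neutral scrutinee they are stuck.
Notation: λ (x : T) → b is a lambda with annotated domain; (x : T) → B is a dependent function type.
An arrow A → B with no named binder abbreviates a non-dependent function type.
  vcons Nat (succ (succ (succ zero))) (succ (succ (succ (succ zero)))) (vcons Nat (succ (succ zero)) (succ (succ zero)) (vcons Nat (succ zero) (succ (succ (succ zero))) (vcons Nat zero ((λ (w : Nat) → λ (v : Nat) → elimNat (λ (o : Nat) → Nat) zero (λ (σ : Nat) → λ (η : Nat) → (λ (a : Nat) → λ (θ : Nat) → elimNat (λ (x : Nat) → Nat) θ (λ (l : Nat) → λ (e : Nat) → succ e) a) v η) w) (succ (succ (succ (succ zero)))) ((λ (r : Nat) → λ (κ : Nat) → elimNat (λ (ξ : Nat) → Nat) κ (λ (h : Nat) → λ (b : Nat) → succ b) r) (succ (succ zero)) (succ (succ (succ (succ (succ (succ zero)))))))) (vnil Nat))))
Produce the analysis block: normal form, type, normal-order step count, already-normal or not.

resulting normal form:
  vcons Nat (succ (succ (succ zero))) (succ (succ (succ (succ zero)))) (vcons Nat (succ (succ zero)) (succ (succ zero)) (vcons Nat (succ zero) (succ (succ (succ zero))) (vcons Nat zero (succ (succ (succ (succ (succ (succ (succ (succ (succ (succ (succ (succ (succ (succ (succ (succ (succ (succ (succ (succ (succ (succ (succ (succ (succ (succ (succ (succ (succ (succ (succ (succ zero)))))))))))))))))))))))))))))))) (vnil Nat))))
the term's type:
  Vec Nat (succ (succ (succ (succ zero))))
normal-order step count: 159
already normal: no
first contracted redex: a beta-redex


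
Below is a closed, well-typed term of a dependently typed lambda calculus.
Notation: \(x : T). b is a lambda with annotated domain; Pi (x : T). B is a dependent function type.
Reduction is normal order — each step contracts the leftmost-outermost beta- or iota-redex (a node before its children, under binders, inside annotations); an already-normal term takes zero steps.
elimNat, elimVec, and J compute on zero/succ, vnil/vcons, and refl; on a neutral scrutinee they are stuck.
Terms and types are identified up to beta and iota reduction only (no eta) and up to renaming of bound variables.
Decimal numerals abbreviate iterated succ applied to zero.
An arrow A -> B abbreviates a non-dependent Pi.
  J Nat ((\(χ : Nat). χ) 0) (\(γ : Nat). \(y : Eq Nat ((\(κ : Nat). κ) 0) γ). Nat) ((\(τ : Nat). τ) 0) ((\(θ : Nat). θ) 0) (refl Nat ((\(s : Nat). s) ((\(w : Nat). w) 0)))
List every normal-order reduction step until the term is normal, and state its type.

normal-order reduction sequence:
  J Nat ((\(χ : Nat). χ) 0) (\(γ : Nat). \(y : Eq Nat ((\(κ : Nat). κ) 0) γ). Nat) ((\(τ : Nat). τ) 0) ((\(θ : Nat). θ) 0) (refl Nat ((\(s : Nat). s) ((\(w : Nat). w) 0)))
  ~> (\(χ : Nat). χ) 0
  ~> 0
inferred type:
  Nat


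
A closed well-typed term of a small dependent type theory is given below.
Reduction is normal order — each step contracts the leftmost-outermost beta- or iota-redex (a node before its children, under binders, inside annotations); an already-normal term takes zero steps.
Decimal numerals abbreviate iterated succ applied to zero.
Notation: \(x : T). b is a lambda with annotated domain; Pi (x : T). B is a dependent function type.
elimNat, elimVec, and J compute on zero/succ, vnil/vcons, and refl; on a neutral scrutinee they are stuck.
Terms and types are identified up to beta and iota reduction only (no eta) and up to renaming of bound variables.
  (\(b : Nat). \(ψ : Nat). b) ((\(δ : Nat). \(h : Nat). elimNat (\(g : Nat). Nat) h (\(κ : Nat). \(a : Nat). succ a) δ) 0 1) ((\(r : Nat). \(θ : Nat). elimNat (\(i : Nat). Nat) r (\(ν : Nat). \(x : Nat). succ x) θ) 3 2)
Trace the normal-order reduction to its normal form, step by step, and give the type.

normal-order reduction:
  (\(b : Nat). \(ψ : Nat). b) ((\(δ : Nat). \(h : Nat). elimNat (\(g : Nat). Nat) h (\(κ : Nat). \(a : Nat). succ a) δ) 0 1) ((\(r : Nat). \(θ : Nat). elimNat (\(i : Nat). Nat) r (\(ν : Nat). \(x : Nat). succ x) θ) 3 2)
  ~> (\(b : Nat). (\(ψ : Nat). \(δ : Nat). elimNat (\(h : Nat). Nat) δ (\(g : Nat). \(κ : Nat). succ κ) ψ) 0 1) ((\(a : Nat). \(r : Nat). elimNat (\(θ : Nat). Nat) a (\(i : Nat). \(ν : Nat). succ ν) r) 3 2)
  ~> (\(b : Nat). \(ψ : Nat). elimNat (\(δ : Nat). Nat) ψ (\(h : Nat). \(g : Nat). succ g) b) 0 1
  ~> (\(b : Nat). elimNat (\(ψ : Nat). Nat) b (\(δ : Nat). \(h : Nat). succ h) 0) 1
  ~> elimNat (\(b : Nat). Nat) 1 (\(ψ : Nat). \(δ : Nat). succ δ) 0
  ~> 1
inferred type:
  Nat


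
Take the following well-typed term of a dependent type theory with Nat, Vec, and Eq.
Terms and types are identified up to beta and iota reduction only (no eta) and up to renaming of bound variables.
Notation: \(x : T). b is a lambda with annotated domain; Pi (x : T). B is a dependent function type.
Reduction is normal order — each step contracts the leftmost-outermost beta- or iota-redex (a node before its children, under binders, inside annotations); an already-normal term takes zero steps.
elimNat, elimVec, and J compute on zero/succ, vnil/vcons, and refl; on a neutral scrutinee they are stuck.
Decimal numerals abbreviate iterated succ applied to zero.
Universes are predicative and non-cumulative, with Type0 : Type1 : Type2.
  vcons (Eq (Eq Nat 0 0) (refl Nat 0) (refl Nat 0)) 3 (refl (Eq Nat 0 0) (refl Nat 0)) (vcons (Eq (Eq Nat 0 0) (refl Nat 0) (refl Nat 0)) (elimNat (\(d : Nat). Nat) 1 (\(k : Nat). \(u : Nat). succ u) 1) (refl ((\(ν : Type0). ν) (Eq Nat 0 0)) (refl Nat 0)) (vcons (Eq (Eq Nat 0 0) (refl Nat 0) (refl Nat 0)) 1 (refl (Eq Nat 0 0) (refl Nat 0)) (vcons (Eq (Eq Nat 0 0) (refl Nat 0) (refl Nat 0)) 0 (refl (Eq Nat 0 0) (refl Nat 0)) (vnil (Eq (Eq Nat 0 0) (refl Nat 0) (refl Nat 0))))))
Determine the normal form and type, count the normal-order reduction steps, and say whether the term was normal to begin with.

resulting normal form:
  vcons (Eq (Eq Nat 0 0) (refl Nat 0) (refl Nat 0)) 3 (refl (Eq Nat 0 0) (refl Nat 0)) (vcons (Eq (Eq Nat 0 0) (refl Nat 0) (refl Nat 0)) 2 (refl (Eq Nat 0 0) (refl Nat 0)) (vcons (Eq (Eq Nat 0 0) (refl Nat 0) (refl Nat 0)) 1 (refl (Eq Nat 0 0) (refl Nat 0)) (vcons (Eq (Eq Nat 0 0) (refl Nat 0) (refl Nat 0)) 0 (refl (Eq Nat 0 0) (refl Nat 0)) (vnil (Eq (Eq Nat 0 0) (refl Nat 0) (refl Nat 0))))))
the term's type:
  Vec (Eq (Eq Nat 0 0) (refl Nat 0) (refl Nat 0)) 4
reduction steps (normal order): 5
term was already normal: no
first redex: an elimNat iota-redex


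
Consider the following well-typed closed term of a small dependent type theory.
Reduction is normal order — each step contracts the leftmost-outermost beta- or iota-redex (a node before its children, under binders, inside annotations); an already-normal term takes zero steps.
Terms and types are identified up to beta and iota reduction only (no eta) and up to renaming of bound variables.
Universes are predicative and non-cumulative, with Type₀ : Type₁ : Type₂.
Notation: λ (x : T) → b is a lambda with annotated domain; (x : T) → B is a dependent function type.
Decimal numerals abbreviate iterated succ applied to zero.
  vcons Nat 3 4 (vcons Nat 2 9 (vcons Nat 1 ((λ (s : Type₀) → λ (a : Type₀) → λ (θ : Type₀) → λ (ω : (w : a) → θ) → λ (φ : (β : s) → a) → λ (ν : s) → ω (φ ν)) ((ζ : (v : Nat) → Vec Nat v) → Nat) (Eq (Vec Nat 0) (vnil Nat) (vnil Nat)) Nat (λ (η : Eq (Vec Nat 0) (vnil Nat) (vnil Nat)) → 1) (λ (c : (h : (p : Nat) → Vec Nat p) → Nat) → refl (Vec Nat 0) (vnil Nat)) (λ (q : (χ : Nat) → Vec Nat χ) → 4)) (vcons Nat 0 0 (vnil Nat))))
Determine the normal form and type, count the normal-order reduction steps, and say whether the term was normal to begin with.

reduced normal form:
  vcons Nat 3 4 (vcons Nat 2 9 (vcons Nat 1 1 (vcons Nat 0 0 (vnil Nat))))
inferred type:
  Vec Nat 4
steps to reach normal form (normal order): 7
started in normal form: no
first redex: a beta-redex


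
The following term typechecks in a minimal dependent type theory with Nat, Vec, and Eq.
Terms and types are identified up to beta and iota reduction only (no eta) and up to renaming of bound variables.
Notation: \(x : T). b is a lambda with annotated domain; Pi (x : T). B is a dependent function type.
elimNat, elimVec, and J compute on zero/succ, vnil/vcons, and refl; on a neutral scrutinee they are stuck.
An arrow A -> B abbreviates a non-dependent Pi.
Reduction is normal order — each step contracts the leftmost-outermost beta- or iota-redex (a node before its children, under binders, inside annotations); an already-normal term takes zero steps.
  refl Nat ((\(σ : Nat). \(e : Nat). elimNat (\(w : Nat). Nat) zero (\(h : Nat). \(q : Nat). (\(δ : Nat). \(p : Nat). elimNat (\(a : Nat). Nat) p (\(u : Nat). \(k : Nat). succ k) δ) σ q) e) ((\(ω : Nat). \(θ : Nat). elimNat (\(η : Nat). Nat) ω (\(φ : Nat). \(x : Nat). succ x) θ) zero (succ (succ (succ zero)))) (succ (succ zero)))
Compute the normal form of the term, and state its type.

resulting normal form:
  refl Nat (succ (succ (succ (succ (succ (succ zero))))))
the term's type:
  Eq Nat (succ (succ (succ (succ (succ (succ zero)))))) (succ (succ (succ (succ (succ (succ zero))))))
observation: the leftmost-outermost redex is a beta-redex, and normalization takes 57 steps.


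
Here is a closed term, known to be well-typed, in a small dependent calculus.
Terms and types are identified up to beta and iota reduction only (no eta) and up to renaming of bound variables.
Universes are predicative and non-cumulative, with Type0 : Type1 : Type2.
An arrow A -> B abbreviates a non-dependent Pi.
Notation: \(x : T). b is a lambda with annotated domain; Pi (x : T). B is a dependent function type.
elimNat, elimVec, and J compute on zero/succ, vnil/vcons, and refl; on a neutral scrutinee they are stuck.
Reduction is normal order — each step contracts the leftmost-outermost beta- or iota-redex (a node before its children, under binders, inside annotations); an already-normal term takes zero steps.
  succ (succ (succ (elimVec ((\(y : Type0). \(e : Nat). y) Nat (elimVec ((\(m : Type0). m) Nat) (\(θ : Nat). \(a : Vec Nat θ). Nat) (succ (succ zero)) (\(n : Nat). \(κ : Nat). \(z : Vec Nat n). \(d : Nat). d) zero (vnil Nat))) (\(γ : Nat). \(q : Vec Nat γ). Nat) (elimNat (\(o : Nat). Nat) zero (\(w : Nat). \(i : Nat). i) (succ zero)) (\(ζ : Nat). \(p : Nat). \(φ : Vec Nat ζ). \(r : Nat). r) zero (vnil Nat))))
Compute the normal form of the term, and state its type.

resulting normal form:
  succ (succ (succ zero))
inferred type:
  Nat


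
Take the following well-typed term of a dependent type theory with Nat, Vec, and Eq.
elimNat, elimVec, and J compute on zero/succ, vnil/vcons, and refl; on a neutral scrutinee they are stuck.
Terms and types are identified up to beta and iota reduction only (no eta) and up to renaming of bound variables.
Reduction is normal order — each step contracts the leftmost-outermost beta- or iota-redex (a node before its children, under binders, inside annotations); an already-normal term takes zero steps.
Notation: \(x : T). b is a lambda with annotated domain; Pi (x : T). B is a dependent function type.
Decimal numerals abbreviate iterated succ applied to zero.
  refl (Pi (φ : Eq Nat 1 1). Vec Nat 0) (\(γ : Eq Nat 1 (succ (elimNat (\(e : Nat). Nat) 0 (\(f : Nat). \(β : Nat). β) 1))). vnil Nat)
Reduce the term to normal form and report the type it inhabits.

reduced normal form:
  refl (Pi (φ : Eq Nat 1 1). Vec Nat 0) (\(γ : Eq Nat 1 1). vnil Nat)
the term's type:
  Eq (Pi (φ : Eq Nat 1 1). Vec Nat 0) (\(γ : Eq Nat 1 1). vnil Nat) (\(e : Eq Nat 1 1). vnil Nat)
observation: 4 normal-order steps separate the term from its normal form.


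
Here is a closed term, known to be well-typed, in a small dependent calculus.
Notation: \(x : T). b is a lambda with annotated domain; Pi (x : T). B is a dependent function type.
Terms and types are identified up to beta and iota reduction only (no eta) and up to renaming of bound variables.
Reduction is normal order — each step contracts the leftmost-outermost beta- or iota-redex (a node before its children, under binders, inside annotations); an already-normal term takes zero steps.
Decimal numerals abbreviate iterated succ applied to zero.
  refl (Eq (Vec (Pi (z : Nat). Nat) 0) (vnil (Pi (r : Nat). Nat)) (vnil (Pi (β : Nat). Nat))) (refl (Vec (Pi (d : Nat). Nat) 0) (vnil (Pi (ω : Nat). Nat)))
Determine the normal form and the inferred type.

normal form:
  refl (Eq (Vec (Pi (z : Nat). Nat) 0) (vnil (Pi (r : Nat). Nat)) (vnil (Pi (β : Nat). Nat))) (refl (Vec (Pi (d : Nat). Nat) 0) (vnil (Pi (ω : Nat). Nat)))
type:
  Eq (Eq (Vec (Pi (z : Nat). Nat) 0) (vnil (Pi (r : Nat). Nat)) (vnil (Pi (β : Nat). Nat))) (refl (Vec (Pi (d : Nat). Nat) 0) (vnil (Pi (ω : Nat). Nat))) (refl (Vec (Pi (w : Nat). Nat) 0) (vnil (Pi (ζ : Nat). Nat)))
observation: the term is already in normal form.


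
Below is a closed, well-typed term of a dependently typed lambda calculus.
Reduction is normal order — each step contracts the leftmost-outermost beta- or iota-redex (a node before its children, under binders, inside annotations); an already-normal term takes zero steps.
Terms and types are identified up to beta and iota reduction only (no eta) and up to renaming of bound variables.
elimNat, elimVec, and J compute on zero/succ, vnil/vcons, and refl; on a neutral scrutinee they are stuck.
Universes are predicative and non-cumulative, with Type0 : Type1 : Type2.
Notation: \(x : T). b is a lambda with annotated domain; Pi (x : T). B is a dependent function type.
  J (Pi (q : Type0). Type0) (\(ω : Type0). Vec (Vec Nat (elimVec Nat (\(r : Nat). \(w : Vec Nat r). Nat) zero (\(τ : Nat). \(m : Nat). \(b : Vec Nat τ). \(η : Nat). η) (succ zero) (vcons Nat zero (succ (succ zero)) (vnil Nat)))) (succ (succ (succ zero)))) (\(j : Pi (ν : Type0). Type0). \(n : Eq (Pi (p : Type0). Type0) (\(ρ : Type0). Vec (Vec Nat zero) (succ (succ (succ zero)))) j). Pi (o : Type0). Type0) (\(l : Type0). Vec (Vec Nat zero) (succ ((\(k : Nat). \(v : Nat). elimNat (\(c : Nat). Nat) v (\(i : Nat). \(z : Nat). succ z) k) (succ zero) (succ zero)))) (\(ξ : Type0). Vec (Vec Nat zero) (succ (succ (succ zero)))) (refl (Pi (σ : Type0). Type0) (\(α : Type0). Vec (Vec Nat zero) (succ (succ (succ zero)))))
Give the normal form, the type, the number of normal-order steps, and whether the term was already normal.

resulting normal form:
  \(q : Type0). Vec (Vec Nat zero) (succ (succ (succ zero)))
the term's type:
  Pi (q : Type0). Type0
reduction steps (normal order): 7
term was already normal: no
first redex: a J iota-redex


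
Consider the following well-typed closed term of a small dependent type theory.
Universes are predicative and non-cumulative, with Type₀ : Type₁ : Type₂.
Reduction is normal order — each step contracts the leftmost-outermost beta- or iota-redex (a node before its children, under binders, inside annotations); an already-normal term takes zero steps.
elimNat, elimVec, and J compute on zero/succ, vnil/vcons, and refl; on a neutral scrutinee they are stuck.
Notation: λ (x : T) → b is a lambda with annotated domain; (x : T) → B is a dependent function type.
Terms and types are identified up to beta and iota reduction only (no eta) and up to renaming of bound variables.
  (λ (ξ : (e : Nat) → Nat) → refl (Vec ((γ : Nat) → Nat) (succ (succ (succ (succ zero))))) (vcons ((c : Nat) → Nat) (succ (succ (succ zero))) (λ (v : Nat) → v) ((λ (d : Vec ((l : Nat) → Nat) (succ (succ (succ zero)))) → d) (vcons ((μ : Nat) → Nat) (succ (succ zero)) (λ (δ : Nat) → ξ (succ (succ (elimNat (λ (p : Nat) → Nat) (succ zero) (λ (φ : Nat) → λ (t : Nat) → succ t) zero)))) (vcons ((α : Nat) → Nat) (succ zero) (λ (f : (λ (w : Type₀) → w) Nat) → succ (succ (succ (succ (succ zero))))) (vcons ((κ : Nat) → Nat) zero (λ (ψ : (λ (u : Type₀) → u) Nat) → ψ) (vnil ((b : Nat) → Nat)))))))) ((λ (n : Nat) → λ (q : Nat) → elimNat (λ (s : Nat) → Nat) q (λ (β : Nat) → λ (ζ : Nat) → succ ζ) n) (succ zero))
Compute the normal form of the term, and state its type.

reduced normal form:
  refl (Vec ((ξ : Nat) → Nat) (succ (succ (succ (succ zero))))) (vcons ((e : Nat) → Nat) (succ (succ (succ zero))) (λ (γ : Nat) → γ) (vcons ((c : Nat) → Nat) (succ (succ zero)) (λ (v : Nat) → succ (succ (succ (succ zero)))) (vcons ((d : Nat) → Nat) (succ zero) (λ (l : Nat) → succ (succ (succ (succ (succ zero))))) (vcons ((μ : Nat) → Nat) zero (λ (δ : Nat) → δ) (vnil ((p : Nat) → Nat))))))
type:
  Eq (Vec ((ξ : Nat) → Nat) (succ (succ (succ (succ zero))))) (vcons ((e : Nat) → Nat) (succ (succ (succ zero))) (λ (γ : Nat) → γ) (vcons ((c : Nat) → Nat) (succ (succ zero)) (λ (v : Nat) → succ (succ (succ (succ zero)))) (vcons ((d : Nat) → Nat) (succ zero) (λ (l : Nat) → succ (succ (succ (succ (succ zero))))) (vcons ((μ : Nat) → Nat) zero (λ (δ : Nat) → δ) (vnil ((p : Nat) → Nat)))))) (vcons ((φ : Nat) → Nat) (succ (succ (succ zero))) (λ (t : Nat) → t) (vcons ((α : Nat) → Nat) (succ (succ zero)) (λ (f : Nat) → succ (succ (succ (succ zero)))) (vcons ((w : Nat) → Nat) (succ zero) (λ (κ : Nat) → succ (succ (succ (succ (succ zero))))) (vcons ((ψ : Nat) → Nat) zero (λ (u : Nat) → u) (vnil ((b : Nat) → Nat))))))


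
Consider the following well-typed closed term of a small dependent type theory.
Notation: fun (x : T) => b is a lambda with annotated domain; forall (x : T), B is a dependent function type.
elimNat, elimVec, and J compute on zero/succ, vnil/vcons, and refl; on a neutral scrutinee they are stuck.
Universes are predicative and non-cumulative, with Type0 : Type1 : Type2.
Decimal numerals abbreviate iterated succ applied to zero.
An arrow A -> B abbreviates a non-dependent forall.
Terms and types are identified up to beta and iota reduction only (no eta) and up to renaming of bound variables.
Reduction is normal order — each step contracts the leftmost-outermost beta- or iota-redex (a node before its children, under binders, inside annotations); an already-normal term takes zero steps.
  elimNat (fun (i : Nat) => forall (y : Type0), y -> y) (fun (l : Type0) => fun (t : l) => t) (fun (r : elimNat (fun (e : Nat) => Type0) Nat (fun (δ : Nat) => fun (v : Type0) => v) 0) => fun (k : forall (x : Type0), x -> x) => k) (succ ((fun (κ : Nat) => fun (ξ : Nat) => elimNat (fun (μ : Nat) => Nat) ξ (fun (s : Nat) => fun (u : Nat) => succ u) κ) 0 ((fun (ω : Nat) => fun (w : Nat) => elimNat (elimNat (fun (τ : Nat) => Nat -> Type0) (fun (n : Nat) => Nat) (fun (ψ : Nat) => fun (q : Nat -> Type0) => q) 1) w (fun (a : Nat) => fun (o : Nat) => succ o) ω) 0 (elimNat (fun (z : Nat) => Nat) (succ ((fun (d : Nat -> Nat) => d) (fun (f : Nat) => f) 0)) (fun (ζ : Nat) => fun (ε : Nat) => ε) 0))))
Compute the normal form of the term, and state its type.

reduced normal form:
  fun (i : Type0) => fun (y : i) => y
inferred type:
  forall (i : Type0), i -> i


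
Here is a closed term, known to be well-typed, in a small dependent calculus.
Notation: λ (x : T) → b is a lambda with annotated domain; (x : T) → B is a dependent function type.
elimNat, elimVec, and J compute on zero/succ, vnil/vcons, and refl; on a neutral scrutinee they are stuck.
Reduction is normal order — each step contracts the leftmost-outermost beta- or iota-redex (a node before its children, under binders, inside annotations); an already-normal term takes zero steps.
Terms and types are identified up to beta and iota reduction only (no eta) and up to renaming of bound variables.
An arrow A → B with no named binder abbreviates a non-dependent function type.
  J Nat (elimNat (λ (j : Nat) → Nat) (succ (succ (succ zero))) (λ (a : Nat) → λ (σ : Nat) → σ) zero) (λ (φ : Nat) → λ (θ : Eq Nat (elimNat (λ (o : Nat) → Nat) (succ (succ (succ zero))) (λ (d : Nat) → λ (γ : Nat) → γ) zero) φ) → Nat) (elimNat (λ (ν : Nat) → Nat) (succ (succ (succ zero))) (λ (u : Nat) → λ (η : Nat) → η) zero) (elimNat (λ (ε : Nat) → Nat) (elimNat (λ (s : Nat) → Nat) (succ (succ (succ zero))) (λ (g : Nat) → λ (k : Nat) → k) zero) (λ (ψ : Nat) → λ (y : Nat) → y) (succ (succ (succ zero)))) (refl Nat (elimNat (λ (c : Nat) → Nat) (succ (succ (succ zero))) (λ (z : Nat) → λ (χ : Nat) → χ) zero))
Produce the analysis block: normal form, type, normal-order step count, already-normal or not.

normal form:
  succ (succ (succ zero))
type:
  Nat
reduction steps (normal order): 2
started in normal form: no
first redex: a J iota-redex


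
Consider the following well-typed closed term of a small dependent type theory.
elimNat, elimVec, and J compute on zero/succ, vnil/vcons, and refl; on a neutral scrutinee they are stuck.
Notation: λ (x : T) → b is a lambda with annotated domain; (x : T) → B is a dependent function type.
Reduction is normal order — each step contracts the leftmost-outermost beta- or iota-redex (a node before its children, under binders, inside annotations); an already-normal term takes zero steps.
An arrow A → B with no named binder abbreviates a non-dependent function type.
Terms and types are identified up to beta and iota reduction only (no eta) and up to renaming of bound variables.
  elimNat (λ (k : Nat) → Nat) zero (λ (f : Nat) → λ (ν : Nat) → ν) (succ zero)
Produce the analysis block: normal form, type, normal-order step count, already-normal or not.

normal form:
  zero
the term's type:
  Nat
normal-order step count: 4
term was already normal: no
first redex: an elimNat iota-redex


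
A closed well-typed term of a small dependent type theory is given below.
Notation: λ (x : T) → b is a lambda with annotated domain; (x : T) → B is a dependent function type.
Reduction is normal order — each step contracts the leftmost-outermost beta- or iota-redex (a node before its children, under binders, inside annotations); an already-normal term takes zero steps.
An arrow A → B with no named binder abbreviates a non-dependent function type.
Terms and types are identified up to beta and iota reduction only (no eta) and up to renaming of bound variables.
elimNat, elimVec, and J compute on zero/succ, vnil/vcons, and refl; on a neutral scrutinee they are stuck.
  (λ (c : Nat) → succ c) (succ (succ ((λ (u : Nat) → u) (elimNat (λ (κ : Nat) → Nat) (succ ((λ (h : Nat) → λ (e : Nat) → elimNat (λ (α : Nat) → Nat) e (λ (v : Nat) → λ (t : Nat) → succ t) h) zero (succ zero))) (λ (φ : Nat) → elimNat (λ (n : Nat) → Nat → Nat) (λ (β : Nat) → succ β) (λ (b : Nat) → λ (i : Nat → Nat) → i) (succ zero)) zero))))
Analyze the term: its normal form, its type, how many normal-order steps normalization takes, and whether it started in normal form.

resulting normal form:
  succ (succ (succ (succ (succ zero))))
the term's type:
  Nat
reduction steps (normal order): 6
started in normal form: no
first contracted redex: a beta-redex


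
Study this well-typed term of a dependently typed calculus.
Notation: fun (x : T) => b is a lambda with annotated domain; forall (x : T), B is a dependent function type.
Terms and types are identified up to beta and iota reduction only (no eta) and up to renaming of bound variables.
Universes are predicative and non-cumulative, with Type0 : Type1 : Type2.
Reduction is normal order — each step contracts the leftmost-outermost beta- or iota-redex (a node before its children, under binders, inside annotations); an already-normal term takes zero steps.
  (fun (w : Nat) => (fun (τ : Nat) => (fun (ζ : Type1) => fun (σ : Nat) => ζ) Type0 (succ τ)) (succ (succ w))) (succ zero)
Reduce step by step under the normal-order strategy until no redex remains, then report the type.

normal-order reduction:
  (fun (w : Nat) => (fun (τ : Nat) => (fun (ζ : Type1) => fun (σ : Nat) => ζ) Type0 (succ τ)) (succ (succ w))) (succ zero)
  ~> (fun (w : Nat) => (fun (τ : Type1) => fun (ζ : Nat) => τ) Type0 (succ w)) (succ (succ (succ zero)))
  ~> (fun (w : Type1) => fun (τ : Nat) => w) Type0 (succ (succ (succ (succ zero))))
  ~> (fun (w : Nat) => Type0) (succ (succ (succ (succ zero))))
  ~> Type0
inferred type:
  Type1


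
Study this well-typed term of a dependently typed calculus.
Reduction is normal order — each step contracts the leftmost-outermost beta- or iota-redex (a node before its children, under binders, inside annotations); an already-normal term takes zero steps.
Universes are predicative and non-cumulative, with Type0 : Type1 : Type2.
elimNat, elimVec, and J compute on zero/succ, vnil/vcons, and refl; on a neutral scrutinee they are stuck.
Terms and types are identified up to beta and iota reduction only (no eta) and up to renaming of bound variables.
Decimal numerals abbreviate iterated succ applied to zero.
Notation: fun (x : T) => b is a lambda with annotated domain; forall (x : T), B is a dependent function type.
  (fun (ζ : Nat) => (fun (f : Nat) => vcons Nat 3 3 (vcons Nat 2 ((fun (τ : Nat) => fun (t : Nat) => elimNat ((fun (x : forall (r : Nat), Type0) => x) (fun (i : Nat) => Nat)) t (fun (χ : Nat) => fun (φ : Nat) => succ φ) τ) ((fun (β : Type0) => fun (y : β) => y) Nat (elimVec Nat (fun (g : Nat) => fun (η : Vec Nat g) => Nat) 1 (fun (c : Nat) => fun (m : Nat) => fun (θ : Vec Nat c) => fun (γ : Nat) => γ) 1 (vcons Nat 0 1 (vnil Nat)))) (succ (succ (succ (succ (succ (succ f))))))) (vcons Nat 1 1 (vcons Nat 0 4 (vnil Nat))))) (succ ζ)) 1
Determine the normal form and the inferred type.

resulting normal form:
  vcons Nat 3 3 (vcons Nat 2 9 (vcons Nat 1 1 (vcons Nat 0 4 (vnil Nat))))
type:
  Vec Nat 4
observation: 17 normal-order steps normalize the term, beginning with a beta-redex.


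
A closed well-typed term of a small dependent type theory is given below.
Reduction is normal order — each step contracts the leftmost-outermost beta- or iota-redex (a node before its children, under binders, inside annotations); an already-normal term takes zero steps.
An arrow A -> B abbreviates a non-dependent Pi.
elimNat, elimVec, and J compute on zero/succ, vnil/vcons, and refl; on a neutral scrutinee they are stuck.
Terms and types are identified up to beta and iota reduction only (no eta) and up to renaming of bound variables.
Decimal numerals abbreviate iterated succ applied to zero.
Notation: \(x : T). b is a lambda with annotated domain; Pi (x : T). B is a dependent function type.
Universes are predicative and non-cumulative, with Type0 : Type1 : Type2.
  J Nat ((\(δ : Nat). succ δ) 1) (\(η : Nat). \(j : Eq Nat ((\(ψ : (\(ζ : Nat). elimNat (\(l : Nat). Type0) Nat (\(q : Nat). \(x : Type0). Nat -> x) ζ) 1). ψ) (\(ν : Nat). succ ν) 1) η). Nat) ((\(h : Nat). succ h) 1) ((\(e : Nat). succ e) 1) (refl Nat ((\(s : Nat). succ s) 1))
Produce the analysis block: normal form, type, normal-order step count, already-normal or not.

reduced normal form:
  2
the term's type:
  Nat
reduction steps (normal order): 2
already normal: no
first redex: a J iota-redex


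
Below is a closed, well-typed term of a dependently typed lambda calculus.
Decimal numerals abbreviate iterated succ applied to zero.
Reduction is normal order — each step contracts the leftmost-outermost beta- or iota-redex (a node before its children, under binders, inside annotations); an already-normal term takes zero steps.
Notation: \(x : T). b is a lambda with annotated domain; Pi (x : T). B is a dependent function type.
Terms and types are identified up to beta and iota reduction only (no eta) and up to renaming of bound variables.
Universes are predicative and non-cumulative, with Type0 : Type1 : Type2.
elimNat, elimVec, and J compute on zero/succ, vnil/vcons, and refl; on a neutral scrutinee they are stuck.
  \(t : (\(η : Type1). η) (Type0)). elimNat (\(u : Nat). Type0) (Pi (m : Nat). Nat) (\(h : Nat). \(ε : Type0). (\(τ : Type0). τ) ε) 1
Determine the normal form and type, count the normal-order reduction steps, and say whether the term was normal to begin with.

reduced normal form:
  \(t : Type0). Pi (η : Nat). Nat
the term's type:
  Pi (t : Type0). Type0
normal-order step count: 6
term was already normal: no
first contracted redex: a beta-redex


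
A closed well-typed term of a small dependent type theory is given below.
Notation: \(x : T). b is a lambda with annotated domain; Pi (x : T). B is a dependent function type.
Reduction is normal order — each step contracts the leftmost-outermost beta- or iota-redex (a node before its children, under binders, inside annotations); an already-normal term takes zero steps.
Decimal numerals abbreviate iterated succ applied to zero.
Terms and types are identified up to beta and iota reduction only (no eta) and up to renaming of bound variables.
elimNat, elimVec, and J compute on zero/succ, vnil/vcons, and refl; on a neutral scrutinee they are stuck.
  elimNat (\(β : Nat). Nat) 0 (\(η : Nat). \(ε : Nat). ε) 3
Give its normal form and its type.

resulting normal form:
  0
the term's type:
  Nat
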